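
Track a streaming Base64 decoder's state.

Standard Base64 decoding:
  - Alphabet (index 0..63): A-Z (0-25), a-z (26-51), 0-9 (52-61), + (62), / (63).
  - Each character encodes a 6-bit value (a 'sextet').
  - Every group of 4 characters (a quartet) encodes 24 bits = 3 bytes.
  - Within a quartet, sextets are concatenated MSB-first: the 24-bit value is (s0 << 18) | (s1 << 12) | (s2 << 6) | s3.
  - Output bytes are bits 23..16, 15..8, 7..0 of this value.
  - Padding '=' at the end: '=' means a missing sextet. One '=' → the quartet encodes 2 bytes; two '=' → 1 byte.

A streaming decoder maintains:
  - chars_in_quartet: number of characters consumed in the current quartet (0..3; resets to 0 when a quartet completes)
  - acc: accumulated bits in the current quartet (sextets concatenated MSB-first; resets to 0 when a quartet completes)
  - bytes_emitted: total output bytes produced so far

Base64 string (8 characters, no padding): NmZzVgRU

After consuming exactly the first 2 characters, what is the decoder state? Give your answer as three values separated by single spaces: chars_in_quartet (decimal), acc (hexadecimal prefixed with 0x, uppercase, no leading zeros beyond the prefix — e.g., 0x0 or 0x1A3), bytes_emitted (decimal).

Answer: 2 0x366 0

Derivation:
After char 0 ('N'=13): chars_in_quartet=1 acc=0xD bytes_emitted=0
After char 1 ('m'=38): chars_in_quartet=2 acc=0x366 bytes_emitted=0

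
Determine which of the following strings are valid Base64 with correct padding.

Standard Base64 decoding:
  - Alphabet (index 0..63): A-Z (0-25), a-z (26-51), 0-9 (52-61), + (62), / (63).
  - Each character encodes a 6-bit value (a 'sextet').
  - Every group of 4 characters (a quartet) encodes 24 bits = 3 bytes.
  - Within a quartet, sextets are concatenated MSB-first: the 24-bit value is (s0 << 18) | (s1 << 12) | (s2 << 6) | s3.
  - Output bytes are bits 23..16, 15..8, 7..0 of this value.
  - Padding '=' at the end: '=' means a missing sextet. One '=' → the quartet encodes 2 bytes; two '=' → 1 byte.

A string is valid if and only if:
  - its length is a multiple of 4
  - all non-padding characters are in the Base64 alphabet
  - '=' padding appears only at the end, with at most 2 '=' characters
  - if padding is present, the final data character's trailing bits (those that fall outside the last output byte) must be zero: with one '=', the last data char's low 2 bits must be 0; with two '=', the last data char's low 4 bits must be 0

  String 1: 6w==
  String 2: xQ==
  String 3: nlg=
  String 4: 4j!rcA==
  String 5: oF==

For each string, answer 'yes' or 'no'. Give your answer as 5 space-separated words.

Answer: yes yes yes no no

Derivation:
String 1: '6w==' → valid
String 2: 'xQ==' → valid
String 3: 'nlg=' → valid
String 4: '4j!rcA==' → invalid (bad char(s): ['!'])
String 5: 'oF==' → invalid (bad trailing bits)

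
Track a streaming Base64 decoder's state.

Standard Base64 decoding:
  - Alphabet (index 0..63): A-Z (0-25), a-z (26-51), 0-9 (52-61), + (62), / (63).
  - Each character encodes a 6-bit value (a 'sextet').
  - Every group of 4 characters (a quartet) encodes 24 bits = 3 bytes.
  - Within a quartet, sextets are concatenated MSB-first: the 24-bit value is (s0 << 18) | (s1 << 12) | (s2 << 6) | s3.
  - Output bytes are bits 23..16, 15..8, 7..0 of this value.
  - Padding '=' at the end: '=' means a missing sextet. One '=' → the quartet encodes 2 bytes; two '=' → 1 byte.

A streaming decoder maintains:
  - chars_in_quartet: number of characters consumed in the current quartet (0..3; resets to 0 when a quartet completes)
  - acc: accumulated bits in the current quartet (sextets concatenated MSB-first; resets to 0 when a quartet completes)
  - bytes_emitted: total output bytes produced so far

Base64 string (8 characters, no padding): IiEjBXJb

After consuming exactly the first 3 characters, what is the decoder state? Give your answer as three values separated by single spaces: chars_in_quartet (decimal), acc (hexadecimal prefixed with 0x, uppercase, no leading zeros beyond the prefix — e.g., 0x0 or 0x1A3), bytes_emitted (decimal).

After char 0 ('I'=8): chars_in_quartet=1 acc=0x8 bytes_emitted=0
After char 1 ('i'=34): chars_in_quartet=2 acc=0x222 bytes_emitted=0
After char 2 ('E'=4): chars_in_quartet=3 acc=0x8884 bytes_emitted=0

Answer: 3 0x8884 0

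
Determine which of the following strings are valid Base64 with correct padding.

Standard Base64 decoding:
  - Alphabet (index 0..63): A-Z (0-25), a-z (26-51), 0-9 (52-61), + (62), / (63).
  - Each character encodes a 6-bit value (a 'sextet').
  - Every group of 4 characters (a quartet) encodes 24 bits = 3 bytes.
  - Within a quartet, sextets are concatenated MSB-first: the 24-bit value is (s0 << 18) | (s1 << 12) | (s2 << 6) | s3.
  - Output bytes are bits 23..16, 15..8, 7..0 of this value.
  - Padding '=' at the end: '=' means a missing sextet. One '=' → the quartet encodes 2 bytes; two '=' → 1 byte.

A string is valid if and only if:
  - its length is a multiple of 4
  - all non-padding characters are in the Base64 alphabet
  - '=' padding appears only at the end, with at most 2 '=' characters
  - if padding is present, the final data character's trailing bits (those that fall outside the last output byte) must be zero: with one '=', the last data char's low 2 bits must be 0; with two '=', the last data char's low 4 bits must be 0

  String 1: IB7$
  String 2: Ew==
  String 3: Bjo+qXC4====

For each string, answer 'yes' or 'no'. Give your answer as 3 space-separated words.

String 1: 'IB7$' → invalid (bad char(s): ['$'])
String 2: 'Ew==' → valid
String 3: 'Bjo+qXC4====' → invalid (4 pad chars (max 2))

Answer: no yes no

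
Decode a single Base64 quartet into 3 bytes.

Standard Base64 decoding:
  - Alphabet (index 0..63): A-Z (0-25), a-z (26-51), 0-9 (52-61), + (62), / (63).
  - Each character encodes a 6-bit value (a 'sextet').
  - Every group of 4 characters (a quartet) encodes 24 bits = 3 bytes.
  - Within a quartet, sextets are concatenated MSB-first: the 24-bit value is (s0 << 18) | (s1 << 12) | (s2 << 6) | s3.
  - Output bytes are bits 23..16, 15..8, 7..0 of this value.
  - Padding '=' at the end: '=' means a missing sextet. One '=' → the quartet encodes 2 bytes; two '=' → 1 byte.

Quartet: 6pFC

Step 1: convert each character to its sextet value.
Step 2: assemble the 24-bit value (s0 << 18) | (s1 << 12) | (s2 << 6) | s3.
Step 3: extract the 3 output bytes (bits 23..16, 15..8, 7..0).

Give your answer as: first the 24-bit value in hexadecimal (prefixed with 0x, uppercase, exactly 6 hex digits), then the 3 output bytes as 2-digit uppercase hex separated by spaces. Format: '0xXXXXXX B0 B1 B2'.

Answer: 0xEA9142 EA 91 42

Derivation:
Sextets: 6=58, p=41, F=5, C=2
24-bit: (58<<18) | (41<<12) | (5<<6) | 2
      = 0xE80000 | 0x029000 | 0x000140 | 0x000002
      = 0xEA9142
Bytes: (v>>16)&0xFF=EA, (v>>8)&0xFF=91, v&0xFF=42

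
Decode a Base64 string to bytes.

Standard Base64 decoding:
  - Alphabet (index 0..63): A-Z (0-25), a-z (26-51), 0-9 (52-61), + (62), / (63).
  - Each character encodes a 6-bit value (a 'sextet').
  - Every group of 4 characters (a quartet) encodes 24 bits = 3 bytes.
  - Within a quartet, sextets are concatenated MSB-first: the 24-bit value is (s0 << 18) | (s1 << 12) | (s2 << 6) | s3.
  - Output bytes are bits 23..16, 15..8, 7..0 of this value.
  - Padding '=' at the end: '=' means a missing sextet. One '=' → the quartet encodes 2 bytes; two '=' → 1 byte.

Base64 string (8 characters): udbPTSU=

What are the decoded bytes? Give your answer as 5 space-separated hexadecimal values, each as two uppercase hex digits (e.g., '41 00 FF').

Answer: B9 D6 CF 4D 25

Derivation:
After char 0 ('u'=46): chars_in_quartet=1 acc=0x2E bytes_emitted=0
After char 1 ('d'=29): chars_in_quartet=2 acc=0xB9D bytes_emitted=0
After char 2 ('b'=27): chars_in_quartet=3 acc=0x2E75B bytes_emitted=0
After char 3 ('P'=15): chars_in_quartet=4 acc=0xB9D6CF -> emit B9 D6 CF, reset; bytes_emitted=3
After char 4 ('T'=19): chars_in_quartet=1 acc=0x13 bytes_emitted=3
After char 5 ('S'=18): chars_in_quartet=2 acc=0x4D2 bytes_emitted=3
After char 6 ('U'=20): chars_in_quartet=3 acc=0x13494 bytes_emitted=3
Padding '=': partial quartet acc=0x13494 -> emit 4D 25; bytes_emitted=5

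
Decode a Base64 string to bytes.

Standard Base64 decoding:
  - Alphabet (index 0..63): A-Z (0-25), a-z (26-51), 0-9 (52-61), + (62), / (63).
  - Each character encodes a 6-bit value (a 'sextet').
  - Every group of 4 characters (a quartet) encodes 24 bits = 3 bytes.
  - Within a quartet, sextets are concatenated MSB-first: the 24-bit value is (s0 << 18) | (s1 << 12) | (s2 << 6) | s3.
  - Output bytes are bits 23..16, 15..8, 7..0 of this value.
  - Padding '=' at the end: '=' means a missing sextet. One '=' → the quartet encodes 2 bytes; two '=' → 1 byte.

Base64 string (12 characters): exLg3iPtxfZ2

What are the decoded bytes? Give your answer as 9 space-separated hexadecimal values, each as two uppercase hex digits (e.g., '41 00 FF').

Answer: 7B 12 E0 DE 23 ED C5 F6 76

Derivation:
After char 0 ('e'=30): chars_in_quartet=1 acc=0x1E bytes_emitted=0
After char 1 ('x'=49): chars_in_quartet=2 acc=0x7B1 bytes_emitted=0
After char 2 ('L'=11): chars_in_quartet=3 acc=0x1EC4B bytes_emitted=0
After char 3 ('g'=32): chars_in_quartet=4 acc=0x7B12E0 -> emit 7B 12 E0, reset; bytes_emitted=3
After char 4 ('3'=55): chars_in_quartet=1 acc=0x37 bytes_emitted=3
After char 5 ('i'=34): chars_in_quartet=2 acc=0xDE2 bytes_emitted=3
After char 6 ('P'=15): chars_in_quartet=3 acc=0x3788F bytes_emitted=3
After char 7 ('t'=45): chars_in_quartet=4 acc=0xDE23ED -> emit DE 23 ED, reset; bytes_emitted=6
After char 8 ('x'=49): chars_in_quartet=1 acc=0x31 bytes_emitted=6
After char 9 ('f'=31): chars_in_quartet=2 acc=0xC5F bytes_emitted=6
After char 10 ('Z'=25): chars_in_quartet=3 acc=0x317D9 bytes_emitted=6
After char 11 ('2'=54): chars_in_quartet=4 acc=0xC5F676 -> emit C5 F6 76, reset; bytes_emitted=9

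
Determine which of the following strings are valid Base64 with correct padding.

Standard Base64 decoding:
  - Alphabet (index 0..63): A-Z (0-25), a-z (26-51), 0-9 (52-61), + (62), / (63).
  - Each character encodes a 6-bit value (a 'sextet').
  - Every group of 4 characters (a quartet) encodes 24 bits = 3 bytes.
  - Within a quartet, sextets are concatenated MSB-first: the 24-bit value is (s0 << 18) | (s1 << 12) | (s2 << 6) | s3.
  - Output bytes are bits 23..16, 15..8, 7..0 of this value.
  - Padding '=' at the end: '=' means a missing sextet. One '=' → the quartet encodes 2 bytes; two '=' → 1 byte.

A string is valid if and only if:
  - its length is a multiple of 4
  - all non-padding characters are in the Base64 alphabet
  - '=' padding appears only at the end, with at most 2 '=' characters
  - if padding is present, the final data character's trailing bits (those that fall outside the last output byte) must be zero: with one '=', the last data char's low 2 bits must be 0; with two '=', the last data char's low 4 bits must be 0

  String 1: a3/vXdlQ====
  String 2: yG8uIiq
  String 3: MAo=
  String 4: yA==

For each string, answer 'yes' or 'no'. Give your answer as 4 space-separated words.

String 1: 'a3/vXdlQ====' → invalid (4 pad chars (max 2))
String 2: 'yG8uIiq' → invalid (len=7 not mult of 4)
String 3: 'MAo=' → valid
String 4: 'yA==' → valid

Answer: no no yes yes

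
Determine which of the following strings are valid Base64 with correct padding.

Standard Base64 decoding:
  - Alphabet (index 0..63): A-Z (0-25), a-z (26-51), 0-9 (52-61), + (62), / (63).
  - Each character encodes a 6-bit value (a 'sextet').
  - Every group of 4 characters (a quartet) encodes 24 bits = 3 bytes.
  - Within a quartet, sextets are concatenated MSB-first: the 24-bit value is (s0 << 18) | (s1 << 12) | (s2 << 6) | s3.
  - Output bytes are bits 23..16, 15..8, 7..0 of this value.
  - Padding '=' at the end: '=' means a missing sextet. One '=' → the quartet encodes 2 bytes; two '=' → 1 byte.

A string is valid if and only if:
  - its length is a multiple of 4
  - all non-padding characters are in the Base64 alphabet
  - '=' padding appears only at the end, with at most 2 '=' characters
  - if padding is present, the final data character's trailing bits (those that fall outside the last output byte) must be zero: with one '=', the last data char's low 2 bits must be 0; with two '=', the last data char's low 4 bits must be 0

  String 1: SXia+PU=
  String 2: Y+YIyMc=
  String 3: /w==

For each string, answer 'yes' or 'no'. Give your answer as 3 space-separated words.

Answer: yes yes yes

Derivation:
String 1: 'SXia+PU=' → valid
String 2: 'Y+YIyMc=' → valid
String 3: '/w==' → valid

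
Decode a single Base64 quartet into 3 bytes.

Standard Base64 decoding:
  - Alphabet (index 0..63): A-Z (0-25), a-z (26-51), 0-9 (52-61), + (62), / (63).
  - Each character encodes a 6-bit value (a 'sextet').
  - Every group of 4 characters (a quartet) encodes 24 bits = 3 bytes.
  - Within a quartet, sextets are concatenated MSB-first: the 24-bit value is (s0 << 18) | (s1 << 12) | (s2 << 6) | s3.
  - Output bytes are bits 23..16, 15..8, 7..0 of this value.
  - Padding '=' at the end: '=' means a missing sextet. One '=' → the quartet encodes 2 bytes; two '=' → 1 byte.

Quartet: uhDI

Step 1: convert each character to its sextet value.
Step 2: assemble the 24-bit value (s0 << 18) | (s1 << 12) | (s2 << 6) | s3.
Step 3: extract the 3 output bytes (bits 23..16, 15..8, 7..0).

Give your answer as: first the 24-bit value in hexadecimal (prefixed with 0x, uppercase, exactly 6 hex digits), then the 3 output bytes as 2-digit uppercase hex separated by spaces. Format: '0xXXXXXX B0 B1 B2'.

Answer: 0xBA10C8 BA 10 C8

Derivation:
Sextets: u=46, h=33, D=3, I=8
24-bit: (46<<18) | (33<<12) | (3<<6) | 8
      = 0xB80000 | 0x021000 | 0x0000C0 | 0x000008
      = 0xBA10C8
Bytes: (v>>16)&0xFF=BA, (v>>8)&0xFF=10, v&0xFF=C8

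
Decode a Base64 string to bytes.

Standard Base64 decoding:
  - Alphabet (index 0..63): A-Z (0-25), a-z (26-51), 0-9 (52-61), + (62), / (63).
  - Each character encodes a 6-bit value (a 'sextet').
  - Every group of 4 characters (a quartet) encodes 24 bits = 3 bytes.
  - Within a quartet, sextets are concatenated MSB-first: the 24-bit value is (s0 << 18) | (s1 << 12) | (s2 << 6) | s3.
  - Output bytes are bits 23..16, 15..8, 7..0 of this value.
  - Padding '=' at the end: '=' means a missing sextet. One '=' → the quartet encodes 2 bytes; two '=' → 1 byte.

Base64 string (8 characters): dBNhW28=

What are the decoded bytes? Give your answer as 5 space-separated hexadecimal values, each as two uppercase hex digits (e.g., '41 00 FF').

After char 0 ('d'=29): chars_in_quartet=1 acc=0x1D bytes_emitted=0
After char 1 ('B'=1): chars_in_quartet=2 acc=0x741 bytes_emitted=0
After char 2 ('N'=13): chars_in_quartet=3 acc=0x1D04D bytes_emitted=0
After char 3 ('h'=33): chars_in_quartet=4 acc=0x741361 -> emit 74 13 61, reset; bytes_emitted=3
After char 4 ('W'=22): chars_in_quartet=1 acc=0x16 bytes_emitted=3
After char 5 ('2'=54): chars_in_quartet=2 acc=0x5B6 bytes_emitted=3
After char 6 ('8'=60): chars_in_quartet=3 acc=0x16DBC bytes_emitted=3
Padding '=': partial quartet acc=0x16DBC -> emit 5B 6F; bytes_emitted=5

Answer: 74 13 61 5B 6F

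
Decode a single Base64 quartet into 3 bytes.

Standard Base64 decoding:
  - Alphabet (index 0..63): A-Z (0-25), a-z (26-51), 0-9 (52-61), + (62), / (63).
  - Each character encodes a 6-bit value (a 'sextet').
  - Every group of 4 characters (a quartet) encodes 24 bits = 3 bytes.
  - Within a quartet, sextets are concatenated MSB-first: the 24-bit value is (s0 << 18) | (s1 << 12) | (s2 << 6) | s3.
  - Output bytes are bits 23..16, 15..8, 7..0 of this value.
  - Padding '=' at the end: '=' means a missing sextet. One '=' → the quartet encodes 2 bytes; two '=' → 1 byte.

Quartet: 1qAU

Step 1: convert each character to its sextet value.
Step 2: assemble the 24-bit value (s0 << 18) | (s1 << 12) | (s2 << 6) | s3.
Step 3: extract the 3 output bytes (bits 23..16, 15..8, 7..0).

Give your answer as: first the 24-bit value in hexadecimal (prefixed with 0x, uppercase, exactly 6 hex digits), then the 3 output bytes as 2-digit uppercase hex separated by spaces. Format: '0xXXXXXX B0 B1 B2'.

Answer: 0xD6A014 D6 A0 14

Derivation:
Sextets: 1=53, q=42, A=0, U=20
24-bit: (53<<18) | (42<<12) | (0<<6) | 20
      = 0xD40000 | 0x02A000 | 0x000000 | 0x000014
      = 0xD6A014
Bytes: (v>>16)&0xFF=D6, (v>>8)&0xFF=A0, v&0xFF=14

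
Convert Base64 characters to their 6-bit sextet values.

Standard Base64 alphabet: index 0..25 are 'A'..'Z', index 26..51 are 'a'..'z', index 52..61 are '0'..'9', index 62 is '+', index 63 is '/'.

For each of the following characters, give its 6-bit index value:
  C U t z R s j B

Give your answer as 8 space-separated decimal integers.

Answer: 2 20 45 51 17 44 35 1

Derivation:
'C': A..Z range, ord('C') − ord('A') = 2
'U': A..Z range, ord('U') − ord('A') = 20
't': a..z range, 26 + ord('t') − ord('a') = 45
'z': a..z range, 26 + ord('z') − ord('a') = 51
'R': A..Z range, ord('R') − ord('A') = 17
's': a..z range, 26 + ord('s') − ord('a') = 44
'j': a..z range, 26 + ord('j') − ord('a') = 35
'B': A..Z range, ord('B') − ord('A') = 1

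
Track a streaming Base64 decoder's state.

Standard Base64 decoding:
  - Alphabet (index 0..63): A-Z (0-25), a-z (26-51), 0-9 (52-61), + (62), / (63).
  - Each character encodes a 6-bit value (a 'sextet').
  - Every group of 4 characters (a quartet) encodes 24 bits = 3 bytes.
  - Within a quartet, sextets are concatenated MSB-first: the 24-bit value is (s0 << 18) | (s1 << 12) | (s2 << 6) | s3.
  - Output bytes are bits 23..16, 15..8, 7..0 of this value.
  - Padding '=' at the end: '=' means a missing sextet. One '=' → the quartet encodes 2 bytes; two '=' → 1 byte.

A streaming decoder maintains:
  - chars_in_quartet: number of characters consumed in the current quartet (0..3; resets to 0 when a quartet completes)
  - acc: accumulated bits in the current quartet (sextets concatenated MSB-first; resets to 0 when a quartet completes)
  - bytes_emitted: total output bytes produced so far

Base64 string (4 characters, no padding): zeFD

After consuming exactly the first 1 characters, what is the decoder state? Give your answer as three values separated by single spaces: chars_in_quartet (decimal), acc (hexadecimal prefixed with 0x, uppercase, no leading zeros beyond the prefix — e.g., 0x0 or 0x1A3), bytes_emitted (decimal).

After char 0 ('z'=51): chars_in_quartet=1 acc=0x33 bytes_emitted=0

Answer: 1 0x33 0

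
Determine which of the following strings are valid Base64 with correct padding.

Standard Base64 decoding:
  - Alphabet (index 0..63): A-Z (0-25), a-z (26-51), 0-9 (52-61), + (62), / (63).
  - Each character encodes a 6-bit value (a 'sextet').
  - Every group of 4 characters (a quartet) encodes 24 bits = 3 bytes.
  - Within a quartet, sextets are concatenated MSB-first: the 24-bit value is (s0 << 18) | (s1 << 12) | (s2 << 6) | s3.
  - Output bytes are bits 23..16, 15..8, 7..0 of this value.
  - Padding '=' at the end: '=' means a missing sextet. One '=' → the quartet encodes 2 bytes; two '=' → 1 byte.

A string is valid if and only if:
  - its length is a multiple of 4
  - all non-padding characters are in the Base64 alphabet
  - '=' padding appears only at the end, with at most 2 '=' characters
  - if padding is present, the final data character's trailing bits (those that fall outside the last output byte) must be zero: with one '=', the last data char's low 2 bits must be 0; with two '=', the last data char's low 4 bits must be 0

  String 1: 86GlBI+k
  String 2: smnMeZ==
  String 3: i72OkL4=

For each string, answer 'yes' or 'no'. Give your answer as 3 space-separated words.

Answer: yes no yes

Derivation:
String 1: '86GlBI+k' → valid
String 2: 'smnMeZ==' → invalid (bad trailing bits)
String 3: 'i72OkL4=' → valid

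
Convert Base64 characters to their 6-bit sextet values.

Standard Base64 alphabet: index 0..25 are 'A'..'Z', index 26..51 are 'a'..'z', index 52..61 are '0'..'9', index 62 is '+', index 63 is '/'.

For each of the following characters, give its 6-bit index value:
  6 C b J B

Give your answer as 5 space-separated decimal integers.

Answer: 58 2 27 9 1

Derivation:
'6': 0..9 range, 52 + ord('6') − ord('0') = 58
'C': A..Z range, ord('C') − ord('A') = 2
'b': a..z range, 26 + ord('b') − ord('a') = 27
'J': A..Z range, ord('J') − ord('A') = 9
'B': A..Z range, ord('B') − ord('A') = 1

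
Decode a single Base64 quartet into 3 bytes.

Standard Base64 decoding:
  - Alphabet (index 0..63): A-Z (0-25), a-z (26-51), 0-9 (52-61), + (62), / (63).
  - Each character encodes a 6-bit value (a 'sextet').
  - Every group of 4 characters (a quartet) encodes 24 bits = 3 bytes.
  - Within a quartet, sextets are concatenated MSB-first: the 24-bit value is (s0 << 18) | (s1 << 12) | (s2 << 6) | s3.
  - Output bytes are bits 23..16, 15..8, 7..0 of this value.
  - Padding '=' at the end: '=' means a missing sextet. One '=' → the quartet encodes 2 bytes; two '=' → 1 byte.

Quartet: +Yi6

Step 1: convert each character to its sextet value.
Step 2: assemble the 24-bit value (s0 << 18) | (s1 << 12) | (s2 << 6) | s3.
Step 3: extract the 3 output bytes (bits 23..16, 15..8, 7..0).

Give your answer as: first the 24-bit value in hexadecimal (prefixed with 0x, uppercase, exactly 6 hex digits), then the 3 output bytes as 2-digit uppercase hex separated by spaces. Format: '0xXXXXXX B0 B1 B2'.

Answer: 0xF988BA F9 88 BA

Derivation:
Sextets: +=62, Y=24, i=34, 6=58
24-bit: (62<<18) | (24<<12) | (34<<6) | 58
      = 0xF80000 | 0x018000 | 0x000880 | 0x00003A
      = 0xF988BA
Bytes: (v>>16)&0xFF=F9, (v>>8)&0xFF=88, v&0xFF=BA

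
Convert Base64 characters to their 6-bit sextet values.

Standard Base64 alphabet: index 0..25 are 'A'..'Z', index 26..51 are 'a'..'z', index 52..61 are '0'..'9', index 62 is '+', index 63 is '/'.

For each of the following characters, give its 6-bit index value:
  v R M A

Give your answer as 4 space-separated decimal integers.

'v': a..z range, 26 + ord('v') − ord('a') = 47
'R': A..Z range, ord('R') − ord('A') = 17
'M': A..Z range, ord('M') − ord('A') = 12
'A': A..Z range, ord('A') − ord('A') = 0

Answer: 47 17 12 0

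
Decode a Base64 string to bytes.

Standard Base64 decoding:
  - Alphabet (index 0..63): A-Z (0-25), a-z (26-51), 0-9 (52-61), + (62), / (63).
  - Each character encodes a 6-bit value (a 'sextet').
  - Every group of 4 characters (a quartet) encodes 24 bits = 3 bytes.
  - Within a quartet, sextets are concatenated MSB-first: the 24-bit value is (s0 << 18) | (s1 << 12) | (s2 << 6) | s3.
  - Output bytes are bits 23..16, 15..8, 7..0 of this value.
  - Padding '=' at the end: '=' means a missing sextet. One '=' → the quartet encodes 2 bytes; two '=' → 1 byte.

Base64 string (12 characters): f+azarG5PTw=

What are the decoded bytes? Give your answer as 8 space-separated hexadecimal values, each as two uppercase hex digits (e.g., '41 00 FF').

After char 0 ('f'=31): chars_in_quartet=1 acc=0x1F bytes_emitted=0
After char 1 ('+'=62): chars_in_quartet=2 acc=0x7FE bytes_emitted=0
After char 2 ('a'=26): chars_in_quartet=3 acc=0x1FF9A bytes_emitted=0
After char 3 ('z'=51): chars_in_quartet=4 acc=0x7FE6B3 -> emit 7F E6 B3, reset; bytes_emitted=3
After char 4 ('a'=26): chars_in_quartet=1 acc=0x1A bytes_emitted=3
After char 5 ('r'=43): chars_in_quartet=2 acc=0x6AB bytes_emitted=3
After char 6 ('G'=6): chars_in_quartet=3 acc=0x1AAC6 bytes_emitted=3
After char 7 ('5'=57): chars_in_quartet=4 acc=0x6AB1B9 -> emit 6A B1 B9, reset; bytes_emitted=6
After char 8 ('P'=15): chars_in_quartet=1 acc=0xF bytes_emitted=6
After char 9 ('T'=19): chars_in_quartet=2 acc=0x3D3 bytes_emitted=6
After char 10 ('w'=48): chars_in_quartet=3 acc=0xF4F0 bytes_emitted=6
Padding '=': partial quartet acc=0xF4F0 -> emit 3D 3C; bytes_emitted=8

Answer: 7F E6 B3 6A B1 B9 3D 3C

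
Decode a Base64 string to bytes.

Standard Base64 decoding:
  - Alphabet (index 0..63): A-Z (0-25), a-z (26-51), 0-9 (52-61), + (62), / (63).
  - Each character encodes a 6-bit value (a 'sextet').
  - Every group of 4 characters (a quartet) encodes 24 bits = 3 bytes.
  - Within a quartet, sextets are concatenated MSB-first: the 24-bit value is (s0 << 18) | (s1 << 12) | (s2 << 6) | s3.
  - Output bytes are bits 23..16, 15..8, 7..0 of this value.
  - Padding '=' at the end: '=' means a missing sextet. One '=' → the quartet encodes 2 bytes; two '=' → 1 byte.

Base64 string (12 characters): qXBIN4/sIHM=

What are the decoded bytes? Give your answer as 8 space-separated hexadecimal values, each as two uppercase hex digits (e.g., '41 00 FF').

After char 0 ('q'=42): chars_in_quartet=1 acc=0x2A bytes_emitted=0
After char 1 ('X'=23): chars_in_quartet=2 acc=0xA97 bytes_emitted=0
After char 2 ('B'=1): chars_in_quartet=3 acc=0x2A5C1 bytes_emitted=0
After char 3 ('I'=8): chars_in_quartet=4 acc=0xA97048 -> emit A9 70 48, reset; bytes_emitted=3
After char 4 ('N'=13): chars_in_quartet=1 acc=0xD bytes_emitted=3
After char 5 ('4'=56): chars_in_quartet=2 acc=0x378 bytes_emitted=3
After char 6 ('/'=63): chars_in_quartet=3 acc=0xDE3F bytes_emitted=3
After char 7 ('s'=44): chars_in_quartet=4 acc=0x378FEC -> emit 37 8F EC, reset; bytes_emitted=6
After char 8 ('I'=8): chars_in_quartet=1 acc=0x8 bytes_emitted=6
After char 9 ('H'=7): chars_in_quartet=2 acc=0x207 bytes_emitted=6
After char 10 ('M'=12): chars_in_quartet=3 acc=0x81CC bytes_emitted=6
Padding '=': partial quartet acc=0x81CC -> emit 20 73; bytes_emitted=8

Answer: A9 70 48 37 8F EC 20 73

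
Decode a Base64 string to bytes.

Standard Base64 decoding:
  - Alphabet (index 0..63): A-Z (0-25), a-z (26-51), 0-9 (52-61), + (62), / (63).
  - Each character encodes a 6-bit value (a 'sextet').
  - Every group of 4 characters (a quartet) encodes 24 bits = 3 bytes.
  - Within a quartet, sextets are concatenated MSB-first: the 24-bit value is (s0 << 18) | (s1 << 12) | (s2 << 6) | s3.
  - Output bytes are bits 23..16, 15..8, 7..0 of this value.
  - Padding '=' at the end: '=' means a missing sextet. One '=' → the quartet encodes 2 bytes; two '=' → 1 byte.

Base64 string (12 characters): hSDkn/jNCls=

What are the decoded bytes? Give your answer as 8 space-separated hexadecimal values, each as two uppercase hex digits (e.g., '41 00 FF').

Answer: 85 20 E4 9F F8 CD 0A 5B

Derivation:
After char 0 ('h'=33): chars_in_quartet=1 acc=0x21 bytes_emitted=0
After char 1 ('S'=18): chars_in_quartet=2 acc=0x852 bytes_emitted=0
After char 2 ('D'=3): chars_in_quartet=3 acc=0x21483 bytes_emitted=0
After char 3 ('k'=36): chars_in_quartet=4 acc=0x8520E4 -> emit 85 20 E4, reset; bytes_emitted=3
After char 4 ('n'=39): chars_in_quartet=1 acc=0x27 bytes_emitted=3
After char 5 ('/'=63): chars_in_quartet=2 acc=0x9FF bytes_emitted=3
After char 6 ('j'=35): chars_in_quartet=3 acc=0x27FE3 bytes_emitted=3
After char 7 ('N'=13): chars_in_quartet=4 acc=0x9FF8CD -> emit 9F F8 CD, reset; bytes_emitted=6
After char 8 ('C'=2): chars_in_quartet=1 acc=0x2 bytes_emitted=6
After char 9 ('l'=37): chars_in_quartet=2 acc=0xA5 bytes_emitted=6
After char 10 ('s'=44): chars_in_quartet=3 acc=0x296C bytes_emitted=6
Padding '=': partial quartet acc=0x296C -> emit 0A 5B; bytes_emitted=8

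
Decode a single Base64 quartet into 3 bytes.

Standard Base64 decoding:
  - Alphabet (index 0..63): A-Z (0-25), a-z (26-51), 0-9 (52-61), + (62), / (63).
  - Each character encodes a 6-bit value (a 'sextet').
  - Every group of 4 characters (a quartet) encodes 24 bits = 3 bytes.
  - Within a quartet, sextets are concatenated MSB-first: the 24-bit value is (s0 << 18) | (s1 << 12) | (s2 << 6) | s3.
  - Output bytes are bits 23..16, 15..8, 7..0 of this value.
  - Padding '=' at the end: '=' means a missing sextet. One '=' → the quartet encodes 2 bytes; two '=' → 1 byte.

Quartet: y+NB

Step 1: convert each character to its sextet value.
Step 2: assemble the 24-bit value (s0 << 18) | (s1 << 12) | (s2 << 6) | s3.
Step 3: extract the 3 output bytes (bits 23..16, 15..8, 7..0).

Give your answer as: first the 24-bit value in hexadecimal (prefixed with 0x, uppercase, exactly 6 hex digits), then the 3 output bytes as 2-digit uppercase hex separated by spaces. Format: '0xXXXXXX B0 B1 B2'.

Answer: 0xCBE341 CB E3 41

Derivation:
Sextets: y=50, +=62, N=13, B=1
24-bit: (50<<18) | (62<<12) | (13<<6) | 1
      = 0xC80000 | 0x03E000 | 0x000340 | 0x000001
      = 0xCBE341
Bytes: (v>>16)&0xFF=CB, (v>>8)&0xFF=E3, v&0xFF=41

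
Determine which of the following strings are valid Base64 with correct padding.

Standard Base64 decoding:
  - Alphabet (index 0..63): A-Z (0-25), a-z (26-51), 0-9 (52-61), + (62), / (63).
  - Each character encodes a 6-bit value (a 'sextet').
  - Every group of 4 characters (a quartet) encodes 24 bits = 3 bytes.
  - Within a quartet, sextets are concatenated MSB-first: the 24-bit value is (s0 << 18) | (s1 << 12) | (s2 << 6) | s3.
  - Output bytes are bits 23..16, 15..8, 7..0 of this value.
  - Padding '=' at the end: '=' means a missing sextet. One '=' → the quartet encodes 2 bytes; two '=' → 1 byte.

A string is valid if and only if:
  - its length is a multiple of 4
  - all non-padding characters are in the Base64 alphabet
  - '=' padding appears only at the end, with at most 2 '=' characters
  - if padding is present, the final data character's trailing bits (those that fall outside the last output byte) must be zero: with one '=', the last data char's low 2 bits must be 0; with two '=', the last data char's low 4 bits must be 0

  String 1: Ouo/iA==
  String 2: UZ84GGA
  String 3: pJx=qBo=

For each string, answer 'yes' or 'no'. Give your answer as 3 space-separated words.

Answer: yes no no

Derivation:
String 1: 'Ouo/iA==' → valid
String 2: 'UZ84GGA' → invalid (len=7 not mult of 4)
String 3: 'pJx=qBo=' → invalid (bad char(s): ['=']; '=' in middle)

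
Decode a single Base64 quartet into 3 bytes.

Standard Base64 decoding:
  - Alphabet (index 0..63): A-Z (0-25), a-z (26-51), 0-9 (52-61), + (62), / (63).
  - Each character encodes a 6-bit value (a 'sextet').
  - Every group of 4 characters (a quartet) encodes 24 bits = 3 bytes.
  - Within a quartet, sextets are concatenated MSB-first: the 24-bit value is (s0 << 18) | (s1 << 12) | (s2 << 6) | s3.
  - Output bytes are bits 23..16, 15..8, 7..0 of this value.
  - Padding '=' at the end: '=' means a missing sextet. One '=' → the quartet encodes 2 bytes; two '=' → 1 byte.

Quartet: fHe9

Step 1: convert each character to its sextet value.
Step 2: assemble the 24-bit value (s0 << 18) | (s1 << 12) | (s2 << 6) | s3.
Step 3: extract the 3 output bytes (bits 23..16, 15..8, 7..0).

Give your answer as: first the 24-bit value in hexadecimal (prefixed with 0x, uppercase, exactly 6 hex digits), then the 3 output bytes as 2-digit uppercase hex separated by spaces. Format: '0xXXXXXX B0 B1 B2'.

Sextets: f=31, H=7, e=30, 9=61
24-bit: (31<<18) | (7<<12) | (30<<6) | 61
      = 0x7C0000 | 0x007000 | 0x000780 | 0x00003D
      = 0x7C77BD
Bytes: (v>>16)&0xFF=7C, (v>>8)&0xFF=77, v&0xFF=BD

Answer: 0x7C77BD 7C 77 BD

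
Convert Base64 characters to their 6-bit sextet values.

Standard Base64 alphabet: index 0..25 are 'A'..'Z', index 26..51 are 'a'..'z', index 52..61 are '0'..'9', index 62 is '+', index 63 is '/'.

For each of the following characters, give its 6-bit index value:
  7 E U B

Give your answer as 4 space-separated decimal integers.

'7': 0..9 range, 52 + ord('7') − ord('0') = 59
'E': A..Z range, ord('E') − ord('A') = 4
'U': A..Z range, ord('U') − ord('A') = 20
'B': A..Z range, ord('B') − ord('A') = 1

Answer: 59 4 20 1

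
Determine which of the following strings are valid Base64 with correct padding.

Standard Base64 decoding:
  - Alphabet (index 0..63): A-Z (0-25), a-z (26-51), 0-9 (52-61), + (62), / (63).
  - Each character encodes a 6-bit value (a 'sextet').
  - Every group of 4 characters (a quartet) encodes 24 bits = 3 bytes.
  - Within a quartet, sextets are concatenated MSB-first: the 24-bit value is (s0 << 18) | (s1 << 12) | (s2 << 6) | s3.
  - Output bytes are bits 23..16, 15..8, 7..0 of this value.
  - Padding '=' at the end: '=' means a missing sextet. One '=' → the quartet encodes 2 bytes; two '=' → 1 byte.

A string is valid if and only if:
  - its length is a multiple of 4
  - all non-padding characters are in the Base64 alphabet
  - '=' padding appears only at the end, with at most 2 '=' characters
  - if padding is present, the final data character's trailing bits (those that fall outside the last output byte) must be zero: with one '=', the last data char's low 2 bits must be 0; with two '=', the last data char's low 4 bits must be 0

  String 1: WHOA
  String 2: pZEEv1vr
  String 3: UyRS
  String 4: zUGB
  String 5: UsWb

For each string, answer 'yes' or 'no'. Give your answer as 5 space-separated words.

Answer: yes yes yes yes yes

Derivation:
String 1: 'WHOA' → valid
String 2: 'pZEEv1vr' → valid
String 3: 'UyRS' → valid
String 4: 'zUGB' → valid
String 5: 'UsWb' → valid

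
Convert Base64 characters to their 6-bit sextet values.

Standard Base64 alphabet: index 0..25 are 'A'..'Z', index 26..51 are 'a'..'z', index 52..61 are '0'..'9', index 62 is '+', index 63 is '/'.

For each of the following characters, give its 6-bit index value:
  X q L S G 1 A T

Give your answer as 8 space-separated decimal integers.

Answer: 23 42 11 18 6 53 0 19

Derivation:
'X': A..Z range, ord('X') − ord('A') = 23
'q': a..z range, 26 + ord('q') − ord('a') = 42
'L': A..Z range, ord('L') − ord('A') = 11
'S': A..Z range, ord('S') − ord('A') = 18
'G': A..Z range, ord('G') − ord('A') = 6
'1': 0..9 range, 52 + ord('1') − ord('0') = 53
'A': A..Z range, ord('A') − ord('A') = 0
'T': A..Z range, ord('T') − ord('A') = 19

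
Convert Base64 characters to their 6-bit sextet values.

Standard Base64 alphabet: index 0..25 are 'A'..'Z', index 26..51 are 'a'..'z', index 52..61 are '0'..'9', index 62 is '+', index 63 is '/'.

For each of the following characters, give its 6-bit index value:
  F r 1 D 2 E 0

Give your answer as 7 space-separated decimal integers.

'F': A..Z range, ord('F') − ord('A') = 5
'r': a..z range, 26 + ord('r') − ord('a') = 43
'1': 0..9 range, 52 + ord('1') − ord('0') = 53
'D': A..Z range, ord('D') − ord('A') = 3
'2': 0..9 range, 52 + ord('2') − ord('0') = 54
'E': A..Z range, ord('E') − ord('A') = 4
'0': 0..9 range, 52 + ord('0') − ord('0') = 52

Answer: 5 43 53 3 54 4 52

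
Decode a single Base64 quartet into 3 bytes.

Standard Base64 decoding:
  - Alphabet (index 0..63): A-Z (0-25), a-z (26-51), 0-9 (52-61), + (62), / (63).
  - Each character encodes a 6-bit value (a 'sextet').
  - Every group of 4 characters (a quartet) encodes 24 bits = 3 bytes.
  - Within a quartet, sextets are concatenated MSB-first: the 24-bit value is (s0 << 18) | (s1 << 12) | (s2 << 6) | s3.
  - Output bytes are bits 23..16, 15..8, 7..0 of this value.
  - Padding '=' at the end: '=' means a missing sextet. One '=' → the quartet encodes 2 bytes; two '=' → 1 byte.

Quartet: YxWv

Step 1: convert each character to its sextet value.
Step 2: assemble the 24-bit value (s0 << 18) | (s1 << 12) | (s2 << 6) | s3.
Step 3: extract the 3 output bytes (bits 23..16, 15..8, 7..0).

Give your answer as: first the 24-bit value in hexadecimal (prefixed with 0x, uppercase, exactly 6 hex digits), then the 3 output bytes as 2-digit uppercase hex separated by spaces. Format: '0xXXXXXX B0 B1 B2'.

Sextets: Y=24, x=49, W=22, v=47
24-bit: (24<<18) | (49<<12) | (22<<6) | 47
      = 0x600000 | 0x031000 | 0x000580 | 0x00002F
      = 0x6315AF
Bytes: (v>>16)&0xFF=63, (v>>8)&0xFF=15, v&0xFF=AF

Answer: 0x6315AF 63 15 AF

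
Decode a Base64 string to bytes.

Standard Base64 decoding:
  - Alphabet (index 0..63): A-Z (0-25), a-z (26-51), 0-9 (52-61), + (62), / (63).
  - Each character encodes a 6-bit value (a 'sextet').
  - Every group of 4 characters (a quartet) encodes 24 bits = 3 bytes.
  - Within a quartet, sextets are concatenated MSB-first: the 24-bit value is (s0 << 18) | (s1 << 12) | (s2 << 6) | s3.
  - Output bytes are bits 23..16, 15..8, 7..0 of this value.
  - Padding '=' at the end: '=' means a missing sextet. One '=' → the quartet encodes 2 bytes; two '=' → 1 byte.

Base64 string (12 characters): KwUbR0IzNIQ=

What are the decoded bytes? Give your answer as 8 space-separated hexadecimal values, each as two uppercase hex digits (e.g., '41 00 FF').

Answer: 2B 05 1B 47 42 33 34 84

Derivation:
After char 0 ('K'=10): chars_in_quartet=1 acc=0xA bytes_emitted=0
After char 1 ('w'=48): chars_in_quartet=2 acc=0x2B0 bytes_emitted=0
After char 2 ('U'=20): chars_in_quartet=3 acc=0xAC14 bytes_emitted=0
After char 3 ('b'=27): chars_in_quartet=4 acc=0x2B051B -> emit 2B 05 1B, reset; bytes_emitted=3
After char 4 ('R'=17): chars_in_quartet=1 acc=0x11 bytes_emitted=3
After char 5 ('0'=52): chars_in_quartet=2 acc=0x474 bytes_emitted=3
After char 6 ('I'=8): chars_in_quartet=3 acc=0x11D08 bytes_emitted=3
After char 7 ('z'=51): chars_in_quartet=4 acc=0x474233 -> emit 47 42 33, reset; bytes_emitted=6
After char 8 ('N'=13): chars_in_quartet=1 acc=0xD bytes_emitted=6
After char 9 ('I'=8): chars_in_quartet=2 acc=0x348 bytes_emitted=6
After char 10 ('Q'=16): chars_in_quartet=3 acc=0xD210 bytes_emitted=6
Padding '=': partial quartet acc=0xD210 -> emit 34 84; bytes_emitted=8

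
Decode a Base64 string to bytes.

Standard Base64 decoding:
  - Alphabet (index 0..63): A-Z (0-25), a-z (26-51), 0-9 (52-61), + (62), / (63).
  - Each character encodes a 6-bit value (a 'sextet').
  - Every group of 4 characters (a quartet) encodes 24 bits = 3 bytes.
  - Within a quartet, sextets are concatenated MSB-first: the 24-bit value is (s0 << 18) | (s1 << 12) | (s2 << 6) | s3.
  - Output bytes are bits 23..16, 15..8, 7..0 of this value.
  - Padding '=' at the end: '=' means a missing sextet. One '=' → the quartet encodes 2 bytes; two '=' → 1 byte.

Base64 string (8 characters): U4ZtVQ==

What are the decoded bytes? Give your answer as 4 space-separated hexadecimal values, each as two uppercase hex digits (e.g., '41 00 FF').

After char 0 ('U'=20): chars_in_quartet=1 acc=0x14 bytes_emitted=0
After char 1 ('4'=56): chars_in_quartet=2 acc=0x538 bytes_emitted=0
After char 2 ('Z'=25): chars_in_quartet=3 acc=0x14E19 bytes_emitted=0
After char 3 ('t'=45): chars_in_quartet=4 acc=0x53866D -> emit 53 86 6D, reset; bytes_emitted=3
After char 4 ('V'=21): chars_in_quartet=1 acc=0x15 bytes_emitted=3
After char 5 ('Q'=16): chars_in_quartet=2 acc=0x550 bytes_emitted=3
Padding '==': partial quartet acc=0x550 -> emit 55; bytes_emitted=4

Answer: 53 86 6D 55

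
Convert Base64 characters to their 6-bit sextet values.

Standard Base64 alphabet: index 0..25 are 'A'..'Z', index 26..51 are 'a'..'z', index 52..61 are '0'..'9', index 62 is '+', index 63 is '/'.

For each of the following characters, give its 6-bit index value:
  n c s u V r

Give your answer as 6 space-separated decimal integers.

Answer: 39 28 44 46 21 43

Derivation:
'n': a..z range, 26 + ord('n') − ord('a') = 39
'c': a..z range, 26 + ord('c') − ord('a') = 28
's': a..z range, 26 + ord('s') − ord('a') = 44
'u': a..z range, 26 + ord('u') − ord('a') = 46
'V': A..Z range, ord('V') − ord('A') = 21
'r': a..z range, 26 + ord('r') − ord('a') = 43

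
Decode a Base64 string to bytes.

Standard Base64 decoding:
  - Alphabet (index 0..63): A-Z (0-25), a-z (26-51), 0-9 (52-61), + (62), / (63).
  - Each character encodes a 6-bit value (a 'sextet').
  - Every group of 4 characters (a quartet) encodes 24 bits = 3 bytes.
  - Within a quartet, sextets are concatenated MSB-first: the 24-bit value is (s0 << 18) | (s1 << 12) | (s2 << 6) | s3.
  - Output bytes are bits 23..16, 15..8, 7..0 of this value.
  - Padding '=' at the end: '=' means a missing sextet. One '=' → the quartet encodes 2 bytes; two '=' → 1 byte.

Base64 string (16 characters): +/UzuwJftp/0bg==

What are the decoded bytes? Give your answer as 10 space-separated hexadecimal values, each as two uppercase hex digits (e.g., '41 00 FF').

After char 0 ('+'=62): chars_in_quartet=1 acc=0x3E bytes_emitted=0
After char 1 ('/'=63): chars_in_quartet=2 acc=0xFBF bytes_emitted=0
After char 2 ('U'=20): chars_in_quartet=3 acc=0x3EFD4 bytes_emitted=0
After char 3 ('z'=51): chars_in_quartet=4 acc=0xFBF533 -> emit FB F5 33, reset; bytes_emitted=3
After char 4 ('u'=46): chars_in_quartet=1 acc=0x2E bytes_emitted=3
After char 5 ('w'=48): chars_in_quartet=2 acc=0xBB0 bytes_emitted=3
After char 6 ('J'=9): chars_in_quartet=3 acc=0x2EC09 bytes_emitted=3
After char 7 ('f'=31): chars_in_quartet=4 acc=0xBB025F -> emit BB 02 5F, reset; bytes_emitted=6
After char 8 ('t'=45): chars_in_quartet=1 acc=0x2D bytes_emitted=6
After char 9 ('p'=41): chars_in_quartet=2 acc=0xB69 bytes_emitted=6
After char 10 ('/'=63): chars_in_quartet=3 acc=0x2DA7F bytes_emitted=6
After char 11 ('0'=52): chars_in_quartet=4 acc=0xB69FF4 -> emit B6 9F F4, reset; bytes_emitted=9
After char 12 ('b'=27): chars_in_quartet=1 acc=0x1B bytes_emitted=9
After char 13 ('g'=32): chars_in_quartet=2 acc=0x6E0 bytes_emitted=9
Padding '==': partial quartet acc=0x6E0 -> emit 6E; bytes_emitted=10

Answer: FB F5 33 BB 02 5F B6 9F F4 6E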